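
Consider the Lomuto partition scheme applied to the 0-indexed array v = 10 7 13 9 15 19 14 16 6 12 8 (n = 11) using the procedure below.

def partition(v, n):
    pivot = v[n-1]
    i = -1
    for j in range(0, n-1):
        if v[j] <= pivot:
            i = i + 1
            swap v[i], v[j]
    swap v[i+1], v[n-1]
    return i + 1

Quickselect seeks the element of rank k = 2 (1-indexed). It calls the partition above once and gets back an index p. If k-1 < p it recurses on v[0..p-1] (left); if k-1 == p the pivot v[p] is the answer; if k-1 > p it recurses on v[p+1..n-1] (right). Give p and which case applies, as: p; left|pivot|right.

pivot = v[10] = 8; i = -1
j=0: v[0]=10 > 8 → no swap
j=1: v[1]=7 ≤ 8 → i=0, swap v[0],v[1] → 7 10 13 9 15 19 14 16 6 12 8
j=2: v[2]=13 > 8 → no swap
j=3: v[3]=9 > 8 → no swap
j=4: v[4]=15 > 8 → no swap
j=5: v[5]=19 > 8 → no swap
j=6: v[6]=14 > 8 → no swap
j=7: v[7]=16 > 8 → no swap
j=8: v[8]=6 ≤ 8 → i=1, swap v[1],v[8] → 7 6 13 9 15 19 14 16 10 12 8
j=9: v[9]=12 > 8 → no swap
final swap v[2],v[10] → 7 6 8 9 15 19 14 16 10 12 13; return 2
p = 2; k-1 = 1 < 2 ⇒ left

2; left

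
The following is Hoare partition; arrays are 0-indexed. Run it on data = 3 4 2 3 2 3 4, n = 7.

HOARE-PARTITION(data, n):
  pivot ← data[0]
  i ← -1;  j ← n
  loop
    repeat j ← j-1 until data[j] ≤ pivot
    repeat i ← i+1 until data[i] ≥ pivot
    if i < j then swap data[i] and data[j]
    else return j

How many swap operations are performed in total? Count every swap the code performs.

pivot = data[0] = 3; i = -1, j = 7
j→5 (data[5]=3≤3), i→0 (data[0]=3≥3); i<j, swap → 3 4 2 3 2 3 4
j→4 (data[4]=2≤3), i→1 (data[1]=4≥3); i<j, swap → 3 2 2 3 4 3 4
j→3, i→3; i≥j, return j=3. data = 3 2 2 3 4 3 4

2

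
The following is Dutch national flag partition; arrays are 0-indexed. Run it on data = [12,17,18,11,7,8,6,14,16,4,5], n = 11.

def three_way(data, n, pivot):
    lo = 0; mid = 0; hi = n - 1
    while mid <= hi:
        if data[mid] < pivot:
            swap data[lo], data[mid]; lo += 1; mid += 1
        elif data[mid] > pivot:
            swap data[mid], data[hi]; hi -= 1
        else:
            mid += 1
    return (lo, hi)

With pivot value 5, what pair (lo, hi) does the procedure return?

(1, 1)

pivot = 5; lo=0, mid=0, hi=10
data[mid]=12>5: swap data[0],data[10]; hi=9 → [5,17,18,11,7,8,6,14,16,4,12]
data[mid]=5=5: mid=1
data[mid]=17>5: swap data[1],data[9]; hi=8 → [5,4,18,11,7,8,6,14,16,17,12]
data[mid]=4<5: swap data[0],data[1]; lo=1,mid=2 → [4,5,18,11,7,8,6,14,16,17,12]
data[mid]=18>5: swap data[2],data[8]; hi=7 → [4,5,16,11,7,8,6,14,18,17,12]
data[mid]=16>5: swap data[2],data[7]; hi=6 → [4,5,14,11,7,8,6,16,18,17,12]
data[mid]=14>5: swap data[2],data[6]; hi=5 → [4,5,6,11,7,8,14,16,18,17,12]
data[mid]=6>5: swap data[2],data[5]; hi=4 → [4,5,8,11,7,6,14,16,18,17,12]
data[mid]=8>5: swap data[2],data[4]; hi=3 → [4,5,7,11,8,6,14,16,18,17,12]
data[mid]=7>5: swap data[2],data[3]; hi=2 → [4,5,11,7,8,6,14,16,18,17,12]
data[mid]=11>5: swap data[2],data[2]; hi=1 → [4,5,11,7,8,6,14,16,18,17,12]
end: lo=1, hi=1; data = [4,5,11,7,8,6,14,16,18,17,12]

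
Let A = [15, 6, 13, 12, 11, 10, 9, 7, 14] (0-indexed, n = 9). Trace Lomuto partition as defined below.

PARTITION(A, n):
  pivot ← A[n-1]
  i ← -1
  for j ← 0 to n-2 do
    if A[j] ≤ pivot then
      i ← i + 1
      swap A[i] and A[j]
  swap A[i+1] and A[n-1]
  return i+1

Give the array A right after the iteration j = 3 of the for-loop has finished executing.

[6, 13, 12, 15, 11, 10, 9, 7, 14]

pivot=14, i=-1
j=0: 15>14, skip
j=1: 6≤14, i=0, swap(0,1) ⇒ [6, 15, 13, 12, 11, 10, 9, 7, 14]
j=2: 13≤14, i=1, swap(1,2) ⇒ [6, 13, 15, 12, 11, 10, 9, 7, 14]
j=3: 12≤14, i=2, swap(2,3) ⇒ [6, 13, 12, 15, 11, 10, 9, 7, 14]
(after j=3) A = [6, 13, 12, 15, 11, 10, 9, 7, 14]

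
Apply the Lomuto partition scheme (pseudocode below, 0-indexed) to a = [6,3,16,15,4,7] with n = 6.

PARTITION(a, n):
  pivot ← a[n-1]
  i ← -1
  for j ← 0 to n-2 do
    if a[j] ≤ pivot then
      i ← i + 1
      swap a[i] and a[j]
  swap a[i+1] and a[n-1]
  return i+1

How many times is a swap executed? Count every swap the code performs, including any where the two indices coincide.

4

pivot = a[5] = 7; i = -1
j=0: a[0]=6 ≤ 7 → i=0, swap a[0],a[0] (no change) → [6,3,16,15,4,7]
j=1: a[1]=3 ≤ 7 → i=1, swap a[1],a[1] (no change) → [6,3,16,15,4,7]
j=2: a[2]=16 > 7 → no swap
j=3: a[3]=15 > 7 → no swap
j=4: a[4]=4 ≤ 7 → i=2, swap a[2],a[4] → [6,3,4,15,16,7]
final swap a[3],a[5] → [6,3,4,7,16,15]; return 3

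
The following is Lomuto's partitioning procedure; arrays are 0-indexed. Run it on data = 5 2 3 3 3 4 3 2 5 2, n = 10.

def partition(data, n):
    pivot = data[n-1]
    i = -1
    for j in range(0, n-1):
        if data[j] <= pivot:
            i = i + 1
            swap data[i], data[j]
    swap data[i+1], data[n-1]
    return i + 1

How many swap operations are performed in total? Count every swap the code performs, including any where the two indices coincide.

pivot = data[9] = 2; i = -1
j=0: data[0]=5 > 2 → no swap
j=1: data[1]=2 ≤ 2 → i=0, swap data[0],data[1] → 2 5 3 3 3 4 3 2 5 2
j=2: data[2]=3 > 2 → no swap
j=3: data[3]=3 > 2 → no swap
j=4: data[4]=3 > 2 → no swap
j=5: data[5]=4 > 2 → no swap
j=6: data[6]=3 > 2 → no swap
j=7: data[7]=2 ≤ 2 → i=1, swap data[1],data[7] → 2 2 3 3 3 4 3 5 5 2
j=8: data[8]=5 > 2 → no swap
final swap data[2],data[9] → 2 2 2 3 3 4 3 5 5 3; return 2

3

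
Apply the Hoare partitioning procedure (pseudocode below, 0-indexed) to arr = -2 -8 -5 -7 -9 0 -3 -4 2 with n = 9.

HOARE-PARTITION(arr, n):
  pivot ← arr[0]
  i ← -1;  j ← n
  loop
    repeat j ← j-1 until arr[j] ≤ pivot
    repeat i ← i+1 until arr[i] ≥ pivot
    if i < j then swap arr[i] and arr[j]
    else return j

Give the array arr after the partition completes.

-4 -8 -5 -7 -9 -3 0 -2 2

pivot=-2
j stops at 7 (-4), i stops at 0 (-2); swap ⇒ -4 -8 -5 -7 -9 0 -3 -2 2
j stops at 6 (-3), i stops at 5 (0); swap ⇒ -4 -8 -5 -7 -9 -3 0 -2 2
j stops at 5, i stops at 6; i≥j ⇒ return 5. arr=-4 -8 -5 -7 -9 -3 0 -2 2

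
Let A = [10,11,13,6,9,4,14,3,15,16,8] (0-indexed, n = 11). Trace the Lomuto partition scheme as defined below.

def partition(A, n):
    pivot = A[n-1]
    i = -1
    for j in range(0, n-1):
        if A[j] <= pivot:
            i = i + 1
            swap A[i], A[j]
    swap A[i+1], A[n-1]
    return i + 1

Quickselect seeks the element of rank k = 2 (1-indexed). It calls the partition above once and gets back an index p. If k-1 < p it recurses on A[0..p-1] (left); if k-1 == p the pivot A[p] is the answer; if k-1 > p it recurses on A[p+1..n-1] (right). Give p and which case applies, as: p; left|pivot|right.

pivot=8, i=-1
j=0: 10>8, skip
j=1: 11>8, skip
j=2: 13>8, skip
j=3: 6≤8, i=0, swap(0,3) ⇒ [6,11,13,10,9,4,14,3,15,16,8]
j=4: 9>8, skip
j=5: 4≤8, i=1, swap(1,5) ⇒ [6,4,13,10,9,11,14,3,15,16,8]
j=6: 14>8, skip
j=7: 3≤8, i=2, swap(2,7) ⇒ [6,4,3,10,9,11,14,13,15,16,8]
j=8: 15>8, skip
j=9: 16>8, skip
swap(3,10) ⇒ [6,4,3,8,9,11,14,13,15,16,10]; return 3
p = 3; k-1 = 1 < 3 ⇒ left

3; left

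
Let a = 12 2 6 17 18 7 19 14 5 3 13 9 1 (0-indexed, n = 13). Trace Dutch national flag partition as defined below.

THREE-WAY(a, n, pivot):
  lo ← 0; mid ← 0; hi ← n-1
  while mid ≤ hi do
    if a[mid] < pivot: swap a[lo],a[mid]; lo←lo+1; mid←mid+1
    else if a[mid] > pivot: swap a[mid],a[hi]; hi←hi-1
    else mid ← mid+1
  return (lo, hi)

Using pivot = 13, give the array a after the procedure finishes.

lo=0 mid=0 hi=12
12<13: swap(0,0), lo=1 mid=1 ⇒ 12 2 6 17 18 7 19 14 5 3 13 9 1
2<13: swap(1,1), lo=2 mid=2 ⇒ 12 2 6 17 18 7 19 14 5 3 13 9 1
6<13: swap(2,2), lo=3 mid=3 ⇒ 12 2 6 17 18 7 19 14 5 3 13 9 1
17>13: swap(3,12), hi=11 ⇒ 12 2 6 1 18 7 19 14 5 3 13 9 17
1<13: swap(3,3), lo=4 mid=4 ⇒ 12 2 6 1 18 7 19 14 5 3 13 9 17
18>13: swap(4,11), hi=10 ⇒ 12 2 6 1 9 7 19 14 5 3 13 18 17
9<13: swap(4,4), lo=5 mid=5 ⇒ 12 2 6 1 9 7 19 14 5 3 13 18 17
7<13: swap(5,5), lo=6 mid=6 ⇒ 12 2 6 1 9 7 19 14 5 3 13 18 17
19>13: swap(6,10), hi=9 ⇒ 12 2 6 1 9 7 13 14 5 3 19 18 17
13=13: mid=7
14>13: swap(7,9), hi=8 ⇒ 12 2 6 1 9 7 13 3 5 14 19 18 17
3<13: swap(6,7), lo=7 mid=8 ⇒ 12 2 6 1 9 7 3 13 5 14 19 18 17
5<13: swap(7,8), lo=8 mid=9 ⇒ 12 2 6 1 9 7 3 5 13 14 19 18 17
done. lo=8 hi=8; a=12 2 6 1 9 7 3 5 13 14 19 18 17

12 2 6 1 9 7 3 5 13 14 19 18 17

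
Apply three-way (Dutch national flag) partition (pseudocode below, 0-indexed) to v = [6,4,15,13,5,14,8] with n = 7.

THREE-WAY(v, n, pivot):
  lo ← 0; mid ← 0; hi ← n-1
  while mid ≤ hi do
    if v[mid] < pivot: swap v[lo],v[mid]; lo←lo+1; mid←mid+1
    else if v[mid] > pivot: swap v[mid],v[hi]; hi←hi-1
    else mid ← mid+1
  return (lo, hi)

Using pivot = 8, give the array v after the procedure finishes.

lo=0 mid=0 hi=6
6<8: swap(0,0), lo=1 mid=1 ⇒ [6,4,15,13,5,14,8]
4<8: swap(1,1), lo=2 mid=2 ⇒ [6,4,15,13,5,14,8]
15>8: swap(2,6), hi=5 ⇒ [6,4,8,13,5,14,15]
8=8: mid=3
13>8: swap(3,5), hi=4 ⇒ [6,4,8,14,5,13,15]
14>8: swap(3,4), hi=3 ⇒ [6,4,8,5,14,13,15]
5<8: swap(2,3), lo=3 mid=4 ⇒ [6,4,5,8,14,13,15]
done. lo=3 hi=3; v=[6,4,5,8,14,13,15]

[6,4,5,8,14,13,15]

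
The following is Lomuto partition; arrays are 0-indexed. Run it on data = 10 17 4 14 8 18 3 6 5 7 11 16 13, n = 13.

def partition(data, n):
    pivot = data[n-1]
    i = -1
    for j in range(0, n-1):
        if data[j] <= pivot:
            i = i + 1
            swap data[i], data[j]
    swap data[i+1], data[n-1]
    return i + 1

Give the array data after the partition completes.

pivot=13, i=-1
j=0: 10≤13, i=0, swap(0,0) ⇒ 10 17 4 14 8 18 3 6 5 7 11 16 13
j=1: 17>13, skip
j=2: 4≤13, i=1, swap(1,2) ⇒ 10 4 17 14 8 18 3 6 5 7 11 16 13
j=3: 14>13, skip
j=4: 8≤13, i=2, swap(2,4) ⇒ 10 4 8 14 17 18 3 6 5 7 11 16 13
j=5: 18>13, skip
j=6: 3≤13, i=3, swap(3,6) ⇒ 10 4 8 3 17 18 14 6 5 7 11 16 13
j=7: 6≤13, i=4, swap(4,7) ⇒ 10 4 8 3 6 18 14 17 5 7 11 16 13
j=8: 5≤13, i=5, swap(5,8) ⇒ 10 4 8 3 6 5 14 17 18 7 11 16 13
j=9: 7≤13, i=6, swap(6,9) ⇒ 10 4 8 3 6 5 7 17 18 14 11 16 13
j=10: 11≤13, i=7, swap(7,10) ⇒ 10 4 8 3 6 5 7 11 18 14 17 16 13
j=11: 16>13, skip
swap(8,12) ⇒ 10 4 8 3 6 5 7 11 13 14 17 16 18; return 8

10 4 8 3 6 5 7 11 13 14 17 16 18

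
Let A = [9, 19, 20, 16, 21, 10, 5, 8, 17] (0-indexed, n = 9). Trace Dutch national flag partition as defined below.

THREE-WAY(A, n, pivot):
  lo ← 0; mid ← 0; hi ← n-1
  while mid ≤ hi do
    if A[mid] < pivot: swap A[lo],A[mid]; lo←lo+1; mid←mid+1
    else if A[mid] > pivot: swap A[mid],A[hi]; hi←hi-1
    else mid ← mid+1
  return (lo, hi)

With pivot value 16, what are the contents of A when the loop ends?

[9, 8, 5, 10, 16, 21, 20, 17, 19]

pivot = 16; lo=0, mid=0, hi=8
A[mid]=9<16: swap A[0],A[0]; lo=1,mid=1 → [9, 19, 20, 16, 21, 10, 5, 8, 17]
A[mid]=19>16: swap A[1],A[8]; hi=7 → [9, 17, 20, 16, 21, 10, 5, 8, 19]
A[mid]=17>16: swap A[1],A[7]; hi=6 → [9, 8, 20, 16, 21, 10, 5, 17, 19]
A[mid]=8<16: swap A[1],A[1]; lo=2,mid=2 → [9, 8, 20, 16, 21, 10, 5, 17, 19]
A[mid]=20>16: swap A[2],A[6]; hi=5 → [9, 8, 5, 16, 21, 10, 20, 17, 19]
A[mid]=5<16: swap A[2],A[2]; lo=3,mid=3 → [9, 8, 5, 16, 21, 10, 20, 17, 19]
A[mid]=16=16: mid=4
A[mid]=21>16: swap A[4],A[5]; hi=4 → [9, 8, 5, 16, 10, 21, 20, 17, 19]
A[mid]=10<16: swap A[3],A[4]; lo=4,mid=5 → [9, 8, 5, 10, 16, 21, 20, 17, 19]
end: lo=4, hi=4; A = [9, 8, 5, 10, 16, 21, 20, 17, 19]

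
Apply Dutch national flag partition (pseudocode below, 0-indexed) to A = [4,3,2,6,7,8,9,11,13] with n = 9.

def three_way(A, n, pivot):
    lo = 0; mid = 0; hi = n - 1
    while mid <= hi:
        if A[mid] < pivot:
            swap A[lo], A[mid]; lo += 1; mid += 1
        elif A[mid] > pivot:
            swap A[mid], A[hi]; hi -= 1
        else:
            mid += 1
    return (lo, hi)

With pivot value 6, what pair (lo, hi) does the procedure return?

(3, 3)

lo=0 mid=0 hi=8
4<6: swap(0,0), lo=1 mid=1 ⇒ [4,3,2,6,7,8,9,11,13]
3<6: swap(1,1), lo=2 mid=2 ⇒ [4,3,2,6,7,8,9,11,13]
2<6: swap(2,2), lo=3 mid=3 ⇒ [4,3,2,6,7,8,9,11,13]
6=6: mid=4
7>6: swap(4,8), hi=7 ⇒ [4,3,2,6,13,8,9,11,7]
13>6: swap(4,7), hi=6 ⇒ [4,3,2,6,11,8,9,13,7]
11>6: swap(4,6), hi=5 ⇒ [4,3,2,6,9,8,11,13,7]
9>6: swap(4,5), hi=4 ⇒ [4,3,2,6,8,9,11,13,7]
8>6: swap(4,4), hi=3 ⇒ [4,3,2,6,8,9,11,13,7]
done. lo=3 hi=3; A=[4,3,2,6,8,9,11,13,7]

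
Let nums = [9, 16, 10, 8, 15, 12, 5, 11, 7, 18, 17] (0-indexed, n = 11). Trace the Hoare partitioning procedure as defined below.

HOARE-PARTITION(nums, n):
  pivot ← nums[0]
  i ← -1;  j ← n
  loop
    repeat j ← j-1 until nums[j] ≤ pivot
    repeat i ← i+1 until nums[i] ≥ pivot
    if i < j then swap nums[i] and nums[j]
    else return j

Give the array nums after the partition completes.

[7, 5, 8, 10, 15, 12, 16, 11, 9, 18, 17]

pivot = nums[0] = 9; i = -1, j = 11
j→8 (nums[8]=7≤9), i→0 (nums[0]=9≥9); i<j, swap → [7, 16, 10, 8, 15, 12, 5, 11, 9, 18, 17]
j→6 (nums[6]=5≤9), i→1 (nums[1]=16≥9); i<j, swap → [7, 5, 10, 8, 15, 12, 16, 11, 9, 18, 17]
j→3 (nums[3]=8≤9), i→2 (nums[2]=10≥9); i<j, swap → [7, 5, 8, 10, 15, 12, 16, 11, 9, 18, 17]
j→2, i→3; i≥j, return j=2. nums = [7, 5, 8, 10, 15, 12, 16, 11, 9, 18, 17]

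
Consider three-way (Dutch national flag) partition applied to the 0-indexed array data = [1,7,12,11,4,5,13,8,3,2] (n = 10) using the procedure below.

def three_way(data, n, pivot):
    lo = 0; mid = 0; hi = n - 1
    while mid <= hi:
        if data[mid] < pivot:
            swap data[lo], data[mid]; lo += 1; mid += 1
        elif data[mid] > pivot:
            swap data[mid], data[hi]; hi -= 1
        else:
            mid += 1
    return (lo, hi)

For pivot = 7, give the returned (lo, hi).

lo=0 mid=0 hi=9
1<7: swap(0,0), lo=1 mid=1 ⇒ [1,7,12,11,4,5,13,8,3,2]
7=7: mid=2
12>7: swap(2,9), hi=8 ⇒ [1,7,2,11,4,5,13,8,3,12]
2<7: swap(1,2), lo=2 mid=3 ⇒ [1,2,7,11,4,5,13,8,3,12]
11>7: swap(3,8), hi=7 ⇒ [1,2,7,3,4,5,13,8,11,12]
3<7: swap(2,3), lo=3 mid=4 ⇒ [1,2,3,7,4,5,13,8,11,12]
4<7: swap(3,4), lo=4 mid=5 ⇒ [1,2,3,4,7,5,13,8,11,12]
5<7: swap(4,5), lo=5 mid=6 ⇒ [1,2,3,4,5,7,13,8,11,12]
13>7: swap(6,7), hi=6 ⇒ [1,2,3,4,5,7,8,13,11,12]
8>7: swap(6,6), hi=5 ⇒ [1,2,3,4,5,7,8,13,11,12]
done. lo=5 hi=5; data=[1,2,3,4,5,7,8,13,11,12]

(5, 5)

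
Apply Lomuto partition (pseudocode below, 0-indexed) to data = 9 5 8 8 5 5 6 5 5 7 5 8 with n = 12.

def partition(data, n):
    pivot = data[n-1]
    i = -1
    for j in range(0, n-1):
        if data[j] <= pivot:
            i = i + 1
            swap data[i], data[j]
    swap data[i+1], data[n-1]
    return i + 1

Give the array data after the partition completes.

5 8 8 5 5 6 5 5 7 5 8 9

pivot = data[11] = 8; i = -1
j=0: data[0]=9 > 8 → no swap
j=1: data[1]=5 ≤ 8 → i=0, swap data[0],data[1] → 5 9 8 8 5 5 6 5 5 7 5 8
j=2: data[2]=8 ≤ 8 → i=1, swap data[1],data[2] → 5 8 9 8 5 5 6 5 5 7 5 8
j=3: data[3]=8 ≤ 8 → i=2, swap data[2],data[3] → 5 8 8 9 5 5 6 5 5 7 5 8
j=4: data[4]=5 ≤ 8 → i=3, swap data[3],data[4] → 5 8 8 5 9 5 6 5 5 7 5 8
j=5: data[5]=5 ≤ 8 → i=4, swap data[4],data[5] → 5 8 8 5 5 9 6 5 5 7 5 8
j=6: data[6]=6 ≤ 8 → i=5, swap data[5],data[6] → 5 8 8 5 5 6 9 5 5 7 5 8
j=7: data[7]=5 ≤ 8 → i=6, swap data[6],data[7] → 5 8 8 5 5 6 5 9 5 7 5 8
j=8: data[8]=5 ≤ 8 → i=7, swap data[7],data[8] → 5 8 8 5 5 6 5 5 9 7 5 8
j=9: data[9]=7 ≤ 8 → i=8, swap data[8],data[9] → 5 8 8 5 5 6 5 5 7 9 5 8
j=10: data[10]=5 ≤ 8 → i=9, swap data[9],data[10] → 5 8 8 5 5 6 5 5 7 5 9 8
final swap data[10],data[11] → 5 8 8 5 5 6 5 5 7 5 8 9; return 10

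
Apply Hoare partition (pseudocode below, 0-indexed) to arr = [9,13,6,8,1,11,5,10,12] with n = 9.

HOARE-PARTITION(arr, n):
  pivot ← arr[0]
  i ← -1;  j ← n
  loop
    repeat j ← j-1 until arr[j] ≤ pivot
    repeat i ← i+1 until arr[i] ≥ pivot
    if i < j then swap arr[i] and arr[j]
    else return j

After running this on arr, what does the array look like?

pivot = arr[0] = 9; i = -1, j = 9
j→6 (arr[6]=5≤9), i→0 (arr[0]=9≥9); i<j, swap → [5,13,6,8,1,11,9,10,12]
j→4 (arr[4]=1≤9), i→1 (arr[1]=13≥9); i<j, swap → [5,1,6,8,13,11,9,10,12]
j→3, i→4; i≥j, return j=3. arr = [5,1,6,8,13,11,9,10,12]

[5,1,6,8,13,11,9,10,12]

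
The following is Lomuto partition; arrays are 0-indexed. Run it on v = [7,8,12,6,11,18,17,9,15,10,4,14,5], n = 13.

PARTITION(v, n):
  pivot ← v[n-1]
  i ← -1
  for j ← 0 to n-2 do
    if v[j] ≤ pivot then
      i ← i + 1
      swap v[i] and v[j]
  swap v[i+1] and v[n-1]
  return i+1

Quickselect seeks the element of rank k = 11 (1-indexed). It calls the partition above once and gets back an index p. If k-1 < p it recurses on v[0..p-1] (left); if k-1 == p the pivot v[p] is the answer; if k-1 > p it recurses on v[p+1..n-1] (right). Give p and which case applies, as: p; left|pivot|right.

1; right

pivot=5, i=-1
j=0: 7>5, skip
j=1: 8>5, skip
j=2: 12>5, skip
j=3: 6>5, skip
j=4: 11>5, skip
j=5: 18>5, skip
j=6: 17>5, skip
j=7: 9>5, skip
j=8: 15>5, skip
j=9: 10>5, skip
j=10: 4≤5, i=0, swap(0,10) ⇒ [4,8,12,6,11,18,17,9,15,10,7,14,5]
j=11: 14>5, skip
swap(1,12) ⇒ [4,5,12,6,11,18,17,9,15,10,7,14,8]; return 1
p = 1; k-1 = 10 > 1 ⇒ right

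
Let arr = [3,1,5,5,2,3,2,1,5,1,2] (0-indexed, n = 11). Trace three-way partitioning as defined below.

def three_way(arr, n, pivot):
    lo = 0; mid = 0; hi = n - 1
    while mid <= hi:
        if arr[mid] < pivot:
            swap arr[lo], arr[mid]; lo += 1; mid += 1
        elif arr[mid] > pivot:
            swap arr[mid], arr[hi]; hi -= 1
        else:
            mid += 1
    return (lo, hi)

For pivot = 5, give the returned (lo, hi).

(8, 10)

lo=0 mid=0 hi=10
3<5: swap(0,0), lo=1 mid=1 ⇒ [3,1,5,5,2,3,2,1,5,1,2]
1<5: swap(1,1), lo=2 mid=2 ⇒ [3,1,5,5,2,3,2,1,5,1,2]
5=5: mid=3
5=5: mid=4
2<5: swap(2,4), lo=3 mid=5 ⇒ [3,1,2,5,5,3,2,1,5,1,2]
3<5: swap(3,5), lo=4 mid=6 ⇒ [3,1,2,3,5,5,2,1,5,1,2]
2<5: swap(4,6), lo=5 mid=7 ⇒ [3,1,2,3,2,5,5,1,5,1,2]
1<5: swap(5,7), lo=6 mid=8 ⇒ [3,1,2,3,2,1,5,5,5,1,2]
5=5: mid=9
1<5: swap(6,9), lo=7 mid=10 ⇒ [3,1,2,3,2,1,1,5,5,5,2]
2<5: swap(7,10), lo=8 mid=11 ⇒ [3,1,2,3,2,1,1,2,5,5,5]
done. lo=8 hi=10; arr=[3,1,2,3,2,1,1,2,5,5,5]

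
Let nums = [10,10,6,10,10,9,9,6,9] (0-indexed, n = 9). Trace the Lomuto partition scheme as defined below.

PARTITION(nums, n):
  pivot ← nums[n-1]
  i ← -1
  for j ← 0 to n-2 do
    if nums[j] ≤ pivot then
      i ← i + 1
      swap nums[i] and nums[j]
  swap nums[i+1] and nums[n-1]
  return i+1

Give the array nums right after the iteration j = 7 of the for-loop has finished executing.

[6,9,9,6,10,10,10,10,9]

pivot=9, i=-1
j=0: 10>9, skip
j=1: 10>9, skip
j=2: 6≤9, i=0, swap(0,2) ⇒ [6,10,10,10,10,9,9,6,9]
j=3: 10>9, skip
j=4: 10>9, skip
j=5: 9≤9, i=1, swap(1,5) ⇒ [6,9,10,10,10,10,9,6,9]
j=6: 9≤9, i=2, swap(2,6) ⇒ [6,9,9,10,10,10,10,6,9]
j=7: 6≤9, i=3, swap(3,7) ⇒ [6,9,9,6,10,10,10,10,9]
(after j=7) nums = [6,9,9,6,10,10,10,10,9]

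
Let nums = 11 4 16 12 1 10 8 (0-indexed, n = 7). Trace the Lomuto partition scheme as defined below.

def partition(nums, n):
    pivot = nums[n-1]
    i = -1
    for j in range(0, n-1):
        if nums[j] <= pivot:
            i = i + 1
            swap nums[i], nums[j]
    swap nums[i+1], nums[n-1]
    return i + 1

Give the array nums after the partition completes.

4 1 8 12 11 10 16

pivot=8, i=-1
j=0: 11>8, skip
j=1: 4≤8, i=0, swap(0,1) ⇒ 4 11 16 12 1 10 8
j=2: 16>8, skip
j=3: 12>8, skip
j=4: 1≤8, i=1, swap(1,4) ⇒ 4 1 16 12 11 10 8
j=5: 10>8, skip
swap(2,6) ⇒ 4 1 8 12 11 10 16; return 2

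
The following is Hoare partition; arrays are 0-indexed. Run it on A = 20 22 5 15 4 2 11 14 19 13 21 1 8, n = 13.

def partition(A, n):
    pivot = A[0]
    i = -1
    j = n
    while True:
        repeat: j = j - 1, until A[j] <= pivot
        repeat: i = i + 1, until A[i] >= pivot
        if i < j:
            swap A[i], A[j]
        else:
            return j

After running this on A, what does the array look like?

8 1 5 15 4 2 11 14 19 13 21 22 20

pivot = A[0] = 20; i = -1, j = 13
j→12 (A[12]=8≤20), i→0 (A[0]=20≥20); i<j, swap → 8 22 5 15 4 2 11 14 19 13 21 1 20
j→11 (A[11]=1≤20), i→1 (A[1]=22≥20); i<j, swap → 8 1 5 15 4 2 11 14 19 13 21 22 20
j→9, i→10; i≥j, return j=9. A = 8 1 5 15 4 2 11 14 19 13 21 22 20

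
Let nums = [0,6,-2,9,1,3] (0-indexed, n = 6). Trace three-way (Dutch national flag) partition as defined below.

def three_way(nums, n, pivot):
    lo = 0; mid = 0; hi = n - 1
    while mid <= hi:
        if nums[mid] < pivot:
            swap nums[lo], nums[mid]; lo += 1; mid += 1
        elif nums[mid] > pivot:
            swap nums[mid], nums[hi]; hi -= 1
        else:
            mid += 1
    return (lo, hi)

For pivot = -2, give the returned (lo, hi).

(0, 0)

lo=0 mid=0 hi=5
0>-2: swap(0,5), hi=4 ⇒ [3,6,-2,9,1,0]
3>-2: swap(0,4), hi=3 ⇒ [1,6,-2,9,3,0]
1>-2: swap(0,3), hi=2 ⇒ [9,6,-2,1,3,0]
9>-2: swap(0,2), hi=1 ⇒ [-2,6,9,1,3,0]
-2=-2: mid=1
6>-2: swap(1,1), hi=0 ⇒ [-2,6,9,1,3,0]
done. lo=0 hi=0; nums=[-2,6,9,1,3,0]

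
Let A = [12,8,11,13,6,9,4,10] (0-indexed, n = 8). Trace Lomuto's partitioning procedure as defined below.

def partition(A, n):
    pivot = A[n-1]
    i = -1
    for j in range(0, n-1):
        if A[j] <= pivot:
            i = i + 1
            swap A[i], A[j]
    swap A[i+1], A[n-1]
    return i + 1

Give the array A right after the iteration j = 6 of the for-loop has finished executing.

[8,6,9,4,12,11,13,10]

pivot = A[7] = 10; i = -1
j=0: A[0]=12 > 10 → no swap
j=1: A[1]=8 ≤ 10 → i=0, swap A[0],A[1] → [8,12,11,13,6,9,4,10]
j=2: A[2]=11 > 10 → no swap
j=3: A[3]=13 > 10 → no swap
j=4: A[4]=6 ≤ 10 → i=1, swap A[1],A[4] → [8,6,11,13,12,9,4,10]
j=5: A[5]=9 ≤ 10 → i=2, swap A[2],A[5] → [8,6,9,13,12,11,4,10]
j=6: A[6]=4 ≤ 10 → i=3, swap A[3],A[6] → [8,6,9,4,12,11,13,10]
(after j=6) A = [8,6,9,4,12,11,13,10]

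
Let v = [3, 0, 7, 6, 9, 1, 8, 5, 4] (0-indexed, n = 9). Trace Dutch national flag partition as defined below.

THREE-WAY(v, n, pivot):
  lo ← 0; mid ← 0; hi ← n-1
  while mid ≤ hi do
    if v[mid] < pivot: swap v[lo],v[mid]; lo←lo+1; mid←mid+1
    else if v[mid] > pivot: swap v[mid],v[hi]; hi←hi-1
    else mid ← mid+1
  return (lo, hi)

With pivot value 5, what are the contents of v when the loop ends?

[3, 0, 4, 1, 5, 8, 9, 6, 7]

pivot = 5; lo=0, mid=0, hi=8
v[mid]=3<5: swap v[0],v[0]; lo=1,mid=1 → [3, 0, 7, 6, 9, 1, 8, 5, 4]
v[mid]=0<5: swap v[1],v[1]; lo=2,mid=2 → [3, 0, 7, 6, 9, 1, 8, 5, 4]
v[mid]=7>5: swap v[2],v[8]; hi=7 → [3, 0, 4, 6, 9, 1, 8, 5, 7]
v[mid]=4<5: swap v[2],v[2]; lo=3,mid=3 → [3, 0, 4, 6, 9, 1, 8, 5, 7]
v[mid]=6>5: swap v[3],v[7]; hi=6 → [3, 0, 4, 5, 9, 1, 8, 6, 7]
v[mid]=5=5: mid=4
v[mid]=9>5: swap v[4],v[6]; hi=5 → [3, 0, 4, 5, 8, 1, 9, 6, 7]
v[mid]=8>5: swap v[4],v[5]; hi=4 → [3, 0, 4, 5, 1, 8, 9, 6, 7]
v[mid]=1<5: swap v[3],v[4]; lo=4,mid=5 → [3, 0, 4, 1, 5, 8, 9, 6, 7]
end: lo=4, hi=4; v = [3, 0, 4, 1, 5, 8, 9, 6, 7]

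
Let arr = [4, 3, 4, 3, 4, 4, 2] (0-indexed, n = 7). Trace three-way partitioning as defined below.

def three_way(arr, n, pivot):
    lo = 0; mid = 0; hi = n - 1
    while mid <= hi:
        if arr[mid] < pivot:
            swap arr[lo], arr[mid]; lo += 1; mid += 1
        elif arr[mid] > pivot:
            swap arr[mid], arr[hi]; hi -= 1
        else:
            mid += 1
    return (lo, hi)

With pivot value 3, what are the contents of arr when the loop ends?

[2, 3, 3, 4, 4, 4, 4]

pivot = 3; lo=0, mid=0, hi=6
arr[mid]=4>3: swap arr[0],arr[6]; hi=5 → [2, 3, 4, 3, 4, 4, 4]
arr[mid]=2<3: swap arr[0],arr[0]; lo=1,mid=1 → [2, 3, 4, 3, 4, 4, 4]
arr[mid]=3=3: mid=2
arr[mid]=4>3: swap arr[2],arr[5]; hi=4 → [2, 3, 4, 3, 4, 4, 4]
arr[mid]=4>3: swap arr[2],arr[4]; hi=3 → [2, 3, 4, 3, 4, 4, 4]
arr[mid]=4>3: swap arr[2],arr[3]; hi=2 → [2, 3, 3, 4, 4, 4, 4]
arr[mid]=3=3: mid=3
end: lo=1, hi=2; arr = [2, 3, 3, 4, 4, 4, 4]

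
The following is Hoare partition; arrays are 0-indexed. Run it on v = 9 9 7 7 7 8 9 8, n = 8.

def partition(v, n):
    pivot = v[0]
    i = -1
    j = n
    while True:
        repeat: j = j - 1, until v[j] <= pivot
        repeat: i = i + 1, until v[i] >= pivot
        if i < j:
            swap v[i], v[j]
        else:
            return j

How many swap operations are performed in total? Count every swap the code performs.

2

pivot = v[0] = 9; i = -1, j = 8
j→7 (v[7]=8≤9), i→0 (v[0]=9≥9); i<j, swap → 8 9 7 7 7 8 9 9
j→6 (v[6]=9≤9), i→1 (v[1]=9≥9); i<j, swap → 8 9 7 7 7 8 9 9
j→5, i→6; i≥j, return j=5. v = 8 9 7 7 7 8 9 9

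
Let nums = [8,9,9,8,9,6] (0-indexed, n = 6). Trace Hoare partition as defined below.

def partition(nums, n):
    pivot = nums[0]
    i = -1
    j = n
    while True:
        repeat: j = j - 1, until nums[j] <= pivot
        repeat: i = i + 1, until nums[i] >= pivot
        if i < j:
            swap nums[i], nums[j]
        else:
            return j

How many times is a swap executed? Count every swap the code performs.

2

pivot=8
j stops at 5 (6), i stops at 0 (8); swap ⇒ [6,9,9,8,9,8]
j stops at 3 (8), i stops at 1 (9); swap ⇒ [6,8,9,9,9,8]
j stops at 1, i stops at 2; i≥j ⇒ return 1. nums=[6,8,9,9,9,8]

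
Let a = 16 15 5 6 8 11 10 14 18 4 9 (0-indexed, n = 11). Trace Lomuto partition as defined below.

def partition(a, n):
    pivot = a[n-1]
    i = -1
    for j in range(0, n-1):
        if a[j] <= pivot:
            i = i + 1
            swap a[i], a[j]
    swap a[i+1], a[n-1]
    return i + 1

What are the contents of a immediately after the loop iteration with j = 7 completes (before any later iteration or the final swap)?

pivot = a[10] = 9; i = -1
j=0: a[0]=16 > 9 → no swap
j=1: a[1]=15 > 9 → no swap
j=2: a[2]=5 ≤ 9 → i=0, swap a[0],a[2] → 5 15 16 6 8 11 10 14 18 4 9
j=3: a[3]=6 ≤ 9 → i=1, swap a[1],a[3] → 5 6 16 15 8 11 10 14 18 4 9
j=4: a[4]=8 ≤ 9 → i=2, swap a[2],a[4] → 5 6 8 15 16 11 10 14 18 4 9
j=5: a[5]=11 > 9 → no swap
j=6: a[6]=10 > 9 → no swap
j=7: a[7]=14 > 9 → no swap
(after j=7) a = 5 6 8 15 16 11 10 14 18 4 9

5 6 8 15 16 11 10 14 18 4 9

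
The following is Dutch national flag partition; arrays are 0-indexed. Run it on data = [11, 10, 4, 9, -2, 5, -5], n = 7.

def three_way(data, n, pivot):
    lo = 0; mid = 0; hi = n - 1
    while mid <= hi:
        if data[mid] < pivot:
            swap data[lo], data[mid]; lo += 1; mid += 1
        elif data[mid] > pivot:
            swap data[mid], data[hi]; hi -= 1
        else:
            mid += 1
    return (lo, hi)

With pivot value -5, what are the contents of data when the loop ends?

pivot = -5; lo=0, mid=0, hi=6
data[mid]=11>-5: swap data[0],data[6]; hi=5 → [-5, 10, 4, 9, -2, 5, 11]
data[mid]=-5=-5: mid=1
data[mid]=10>-5: swap data[1],data[5]; hi=4 → [-5, 5, 4, 9, -2, 10, 11]
data[mid]=5>-5: swap data[1],data[4]; hi=3 → [-5, -2, 4, 9, 5, 10, 11]
data[mid]=-2>-5: swap data[1],data[3]; hi=2 → [-5, 9, 4, -2, 5, 10, 11]
data[mid]=9>-5: swap data[1],data[2]; hi=1 → [-5, 4, 9, -2, 5, 10, 11]
data[mid]=4>-5: swap data[1],data[1]; hi=0 → [-5, 4, 9, -2, 5, 10, 11]
end: lo=0, hi=0; data = [-5, 4, 9, -2, 5, 10, 11]

[-5, 4, 9, -2, 5, 10, 11]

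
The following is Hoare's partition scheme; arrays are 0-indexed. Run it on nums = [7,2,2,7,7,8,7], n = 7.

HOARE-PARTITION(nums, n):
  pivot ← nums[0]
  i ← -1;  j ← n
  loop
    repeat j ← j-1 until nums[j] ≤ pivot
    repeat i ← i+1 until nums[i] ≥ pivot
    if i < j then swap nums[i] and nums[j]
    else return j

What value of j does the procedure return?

pivot=7
j stops at 6 (7), i stops at 0 (7); swap ⇒ [7,2,2,7,7,8,7]
j stops at 4 (7), i stops at 3 (7); swap ⇒ [7,2,2,7,7,8,7]
j stops at 3, i stops at 4; i≥j ⇒ return 3. nums=[7,2,2,7,7,8,7]

3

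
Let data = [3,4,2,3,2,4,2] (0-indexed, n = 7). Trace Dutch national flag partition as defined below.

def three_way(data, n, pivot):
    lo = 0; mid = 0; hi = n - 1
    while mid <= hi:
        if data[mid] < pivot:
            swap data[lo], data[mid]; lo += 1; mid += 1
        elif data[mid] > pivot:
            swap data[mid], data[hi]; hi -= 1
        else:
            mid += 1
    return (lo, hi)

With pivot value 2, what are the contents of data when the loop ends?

pivot = 2; lo=0, mid=0, hi=6
data[mid]=3>2: swap data[0],data[6]; hi=5 → [2,4,2,3,2,4,3]
data[mid]=2=2: mid=1
data[mid]=4>2: swap data[1],data[5]; hi=4 → [2,4,2,3,2,4,3]
data[mid]=4>2: swap data[1],data[4]; hi=3 → [2,2,2,3,4,4,3]
data[mid]=2=2: mid=2
data[mid]=2=2: mid=3
data[mid]=3>2: swap data[3],data[3]; hi=2 → [2,2,2,3,4,4,3]
end: lo=0, hi=2; data = [2,2,2,3,4,4,3]

[2,2,2,3,4,4,3]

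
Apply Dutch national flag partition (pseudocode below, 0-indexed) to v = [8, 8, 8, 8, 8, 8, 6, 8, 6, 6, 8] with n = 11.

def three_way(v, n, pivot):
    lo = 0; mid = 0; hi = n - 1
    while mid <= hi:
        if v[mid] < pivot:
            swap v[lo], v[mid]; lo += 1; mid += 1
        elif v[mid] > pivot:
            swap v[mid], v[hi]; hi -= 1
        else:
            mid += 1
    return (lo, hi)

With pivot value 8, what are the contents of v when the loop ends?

[6, 6, 6, 8, 8, 8, 8, 8, 8, 8, 8]

lo=0 mid=0 hi=10
8=8: mid=1
8=8: mid=2
8=8: mid=3
8=8: mid=4
8=8: mid=5
8=8: mid=6
6<8: swap(0,6), lo=1 mid=7 ⇒ [6, 8, 8, 8, 8, 8, 8, 8, 6, 6, 8]
8=8: mid=8
6<8: swap(1,8), lo=2 mid=9 ⇒ [6, 6, 8, 8, 8, 8, 8, 8, 8, 6, 8]
6<8: swap(2,9), lo=3 mid=10 ⇒ [6, 6, 6, 8, 8, 8, 8, 8, 8, 8, 8]
8=8: mid=11
done. lo=3 hi=10; v=[6, 6, 6, 8, 8, 8, 8, 8, 8, 8, 8]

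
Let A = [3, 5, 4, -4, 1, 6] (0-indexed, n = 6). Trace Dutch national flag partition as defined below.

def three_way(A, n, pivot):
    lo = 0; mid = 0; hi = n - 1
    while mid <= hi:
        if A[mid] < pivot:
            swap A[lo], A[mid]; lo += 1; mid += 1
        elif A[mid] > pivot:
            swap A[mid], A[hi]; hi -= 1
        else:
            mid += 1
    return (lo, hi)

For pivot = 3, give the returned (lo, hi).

lo=0 mid=0 hi=5
3=3: mid=1
5>3: swap(1,5), hi=4 ⇒ [3, 6, 4, -4, 1, 5]
6>3: swap(1,4), hi=3 ⇒ [3, 1, 4, -4, 6, 5]
1<3: swap(0,1), lo=1 mid=2 ⇒ [1, 3, 4, -4, 6, 5]
4>3: swap(2,3), hi=2 ⇒ [1, 3, -4, 4, 6, 5]
-4<3: swap(1,2), lo=2 mid=3 ⇒ [1, -4, 3, 4, 6, 5]
done. lo=2 hi=2; A=[1, -4, 3, 4, 6, 5]

(2, 2)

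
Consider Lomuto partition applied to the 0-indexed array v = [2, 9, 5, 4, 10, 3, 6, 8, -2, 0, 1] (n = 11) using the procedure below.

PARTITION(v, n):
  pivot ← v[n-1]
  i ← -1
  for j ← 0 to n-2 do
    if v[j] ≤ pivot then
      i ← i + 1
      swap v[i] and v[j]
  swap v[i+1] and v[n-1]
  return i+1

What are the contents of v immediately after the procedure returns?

pivot = v[10] = 1; i = -1
j=0: v[0]=2 > 1 → no swap
j=1: v[1]=9 > 1 → no swap
j=2: v[2]=5 > 1 → no swap
j=3: v[3]=4 > 1 → no swap
j=4: v[4]=10 > 1 → no swap
j=5: v[5]=3 > 1 → no swap
j=6: v[6]=6 > 1 → no swap
j=7: v[7]=8 > 1 → no swap
j=8: v[8]=-2 ≤ 1 → i=0, swap v[0],v[8] → [-2, 9, 5, 4, 10, 3, 6, 8, 2, 0, 1]
j=9: v[9]=0 ≤ 1 → i=1, swap v[1],v[9] → [-2, 0, 5, 4, 10, 3, 6, 8, 2, 9, 1]
final swap v[2],v[10] → [-2, 0, 1, 4, 10, 3, 6, 8, 2, 9, 5]; return 2

[-2, 0, 1, 4, 10, 3, 6, 8, 2, 9, 5]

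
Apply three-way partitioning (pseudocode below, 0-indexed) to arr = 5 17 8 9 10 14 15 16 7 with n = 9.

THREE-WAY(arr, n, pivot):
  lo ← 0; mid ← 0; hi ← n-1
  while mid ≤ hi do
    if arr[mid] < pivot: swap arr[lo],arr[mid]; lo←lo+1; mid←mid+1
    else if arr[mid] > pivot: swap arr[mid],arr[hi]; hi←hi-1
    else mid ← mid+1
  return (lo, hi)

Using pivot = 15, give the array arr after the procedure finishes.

5 7 8 9 10 14 15 16 17

pivot = 15; lo=0, mid=0, hi=8
arr[mid]=5<15: swap arr[0],arr[0]; lo=1,mid=1 → 5 17 8 9 10 14 15 16 7
arr[mid]=17>15: swap arr[1],arr[8]; hi=7 → 5 7 8 9 10 14 15 16 17
arr[mid]=7<15: swap arr[1],arr[1]; lo=2,mid=2 → 5 7 8 9 10 14 15 16 17
arr[mid]=8<15: swap arr[2],arr[2]; lo=3,mid=3 → 5 7 8 9 10 14 15 16 17
arr[mid]=9<15: swap arr[3],arr[3]; lo=4,mid=4 → 5 7 8 9 10 14 15 16 17
arr[mid]=10<15: swap arr[4],arr[4]; lo=5,mid=5 → 5 7 8 9 10 14 15 16 17
arr[mid]=14<15: swap arr[5],arr[5]; lo=6,mid=6 → 5 7 8 9 10 14 15 16 17
arr[mid]=15=15: mid=7
arr[mid]=16>15: swap arr[7],arr[7]; hi=6 → 5 7 8 9 10 14 15 16 17
end: lo=6, hi=6; arr = 5 7 8 9 10 14 15 16 17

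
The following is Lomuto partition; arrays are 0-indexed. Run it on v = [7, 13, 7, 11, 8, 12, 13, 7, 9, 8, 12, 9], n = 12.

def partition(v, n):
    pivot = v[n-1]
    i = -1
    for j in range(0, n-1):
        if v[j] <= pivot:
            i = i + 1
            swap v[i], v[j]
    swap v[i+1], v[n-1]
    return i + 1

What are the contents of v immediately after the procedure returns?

pivot=9, i=-1
j=0: 7≤9, i=0, swap(0,0) ⇒ [7, 13, 7, 11, 8, 12, 13, 7, 9, 8, 12, 9]
j=1: 13>9, skip
j=2: 7≤9, i=1, swap(1,2) ⇒ [7, 7, 13, 11, 8, 12, 13, 7, 9, 8, 12, 9]
j=3: 11>9, skip
j=4: 8≤9, i=2, swap(2,4) ⇒ [7, 7, 8, 11, 13, 12, 13, 7, 9, 8, 12, 9]
j=5: 12>9, skip
j=6: 13>9, skip
j=7: 7≤9, i=3, swap(3,7) ⇒ [7, 7, 8, 7, 13, 12, 13, 11, 9, 8, 12, 9]
j=8: 9≤9, i=4, swap(4,8) ⇒ [7, 7, 8, 7, 9, 12, 13, 11, 13, 8, 12, 9]
j=9: 8≤9, i=5, swap(5,9) ⇒ [7, 7, 8, 7, 9, 8, 13, 11, 13, 12, 12, 9]
j=10: 12>9, skip
swap(6,11) ⇒ [7, 7, 8, 7, 9, 8, 9, 11, 13, 12, 12, 13]; return 6

[7, 7, 8, 7, 9, 8, 9, 11, 13, 12, 12, 13]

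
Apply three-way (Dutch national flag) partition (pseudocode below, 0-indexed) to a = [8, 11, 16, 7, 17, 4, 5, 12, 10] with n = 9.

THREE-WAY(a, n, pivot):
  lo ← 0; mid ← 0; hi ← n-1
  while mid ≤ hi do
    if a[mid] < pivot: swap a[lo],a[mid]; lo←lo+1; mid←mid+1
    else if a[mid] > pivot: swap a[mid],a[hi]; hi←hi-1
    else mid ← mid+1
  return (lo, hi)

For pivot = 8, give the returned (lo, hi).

lo=0 mid=0 hi=8
8=8: mid=1
11>8: swap(1,8), hi=7 ⇒ [8, 10, 16, 7, 17, 4, 5, 12, 11]
10>8: swap(1,7), hi=6 ⇒ [8, 12, 16, 7, 17, 4, 5, 10, 11]
12>8: swap(1,6), hi=5 ⇒ [8, 5, 16, 7, 17, 4, 12, 10, 11]
5<8: swap(0,1), lo=1 mid=2 ⇒ [5, 8, 16, 7, 17, 4, 12, 10, 11]
16>8: swap(2,5), hi=4 ⇒ [5, 8, 4, 7, 17, 16, 12, 10, 11]
4<8: swap(1,2), lo=2 mid=3 ⇒ [5, 4, 8, 7, 17, 16, 12, 10, 11]
7<8: swap(2,3), lo=3 mid=4 ⇒ [5, 4, 7, 8, 17, 16, 12, 10, 11]
17>8: swap(4,4), hi=3 ⇒ [5, 4, 7, 8, 17, 16, 12, 10, 11]
done. lo=3 hi=3; a=[5, 4, 7, 8, 17, 16, 12, 10, 11]

(3, 3)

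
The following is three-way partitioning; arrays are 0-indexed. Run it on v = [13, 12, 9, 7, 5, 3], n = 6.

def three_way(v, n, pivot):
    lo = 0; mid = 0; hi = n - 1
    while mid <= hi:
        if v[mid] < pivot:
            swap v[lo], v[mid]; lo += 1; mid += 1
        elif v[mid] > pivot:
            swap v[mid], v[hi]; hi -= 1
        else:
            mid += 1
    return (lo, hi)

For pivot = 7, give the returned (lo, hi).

(2, 2)

lo=0 mid=0 hi=5
13>7: swap(0,5), hi=4 ⇒ [3, 12, 9, 7, 5, 13]
3<7: swap(0,0), lo=1 mid=1 ⇒ [3, 12, 9, 7, 5, 13]
12>7: swap(1,4), hi=3 ⇒ [3, 5, 9, 7, 12, 13]
5<7: swap(1,1), lo=2 mid=2 ⇒ [3, 5, 9, 7, 12, 13]
9>7: swap(2,3), hi=2 ⇒ [3, 5, 7, 9, 12, 13]
7=7: mid=3
done. lo=2 hi=2; v=[3, 5, 7, 9, 12, 13]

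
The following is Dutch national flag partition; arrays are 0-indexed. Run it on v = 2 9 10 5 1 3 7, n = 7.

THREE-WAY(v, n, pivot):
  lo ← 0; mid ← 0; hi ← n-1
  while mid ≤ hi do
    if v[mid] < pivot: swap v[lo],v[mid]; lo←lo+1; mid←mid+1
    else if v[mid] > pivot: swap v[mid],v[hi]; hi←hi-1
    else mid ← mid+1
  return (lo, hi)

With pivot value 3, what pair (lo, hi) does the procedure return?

(2, 2)

pivot = 3; lo=0, mid=0, hi=6
v[mid]=2<3: swap v[0],v[0]; lo=1,mid=1 → 2 9 10 5 1 3 7
v[mid]=9>3: swap v[1],v[6]; hi=5 → 2 7 10 5 1 3 9
v[mid]=7>3: swap v[1],v[5]; hi=4 → 2 3 10 5 1 7 9
v[mid]=3=3: mid=2
v[mid]=10>3: swap v[2],v[4]; hi=3 → 2 3 1 5 10 7 9
v[mid]=1<3: swap v[1],v[2]; lo=2,mid=3 → 2 1 3 5 10 7 9
v[mid]=5>3: swap v[3],v[3]; hi=2 → 2 1 3 5 10 7 9
end: lo=2, hi=2; v = 2 1 3 5 10 7 9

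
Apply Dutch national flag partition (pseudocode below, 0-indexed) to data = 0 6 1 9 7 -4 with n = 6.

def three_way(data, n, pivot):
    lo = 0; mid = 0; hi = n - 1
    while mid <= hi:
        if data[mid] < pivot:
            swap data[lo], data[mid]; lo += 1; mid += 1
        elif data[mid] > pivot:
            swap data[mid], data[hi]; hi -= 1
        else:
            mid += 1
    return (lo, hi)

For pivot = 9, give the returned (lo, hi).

pivot = 9; lo=0, mid=0, hi=5
data[mid]=0<9: swap data[0],data[0]; lo=1,mid=1 → 0 6 1 9 7 -4
data[mid]=6<9: swap data[1],data[1]; lo=2,mid=2 → 0 6 1 9 7 -4
data[mid]=1<9: swap data[2],data[2]; lo=3,mid=3 → 0 6 1 9 7 -4
data[mid]=9=9: mid=4
data[mid]=7<9: swap data[3],data[4]; lo=4,mid=5 → 0 6 1 7 9 -4
data[mid]=-4<9: swap data[4],data[5]; lo=5,mid=6 → 0 6 1 7 -4 9
end: lo=5, hi=5; data = 0 6 1 7 -4 9

(5, 5)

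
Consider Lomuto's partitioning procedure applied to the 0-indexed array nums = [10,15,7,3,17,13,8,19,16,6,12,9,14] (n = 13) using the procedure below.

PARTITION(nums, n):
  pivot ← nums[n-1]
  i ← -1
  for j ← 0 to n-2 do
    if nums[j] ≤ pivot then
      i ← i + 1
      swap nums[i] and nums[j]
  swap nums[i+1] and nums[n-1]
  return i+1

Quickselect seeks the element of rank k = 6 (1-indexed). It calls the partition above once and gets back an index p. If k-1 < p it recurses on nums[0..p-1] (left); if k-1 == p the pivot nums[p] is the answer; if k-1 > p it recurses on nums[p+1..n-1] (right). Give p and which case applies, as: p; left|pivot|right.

8; left

pivot = nums[12] = 14; i = -1
j=0: nums[0]=10 ≤ 14 → i=0, swap nums[0],nums[0] (no change) → [10,15,7,3,17,13,8,19,16,6,12,9,14]
j=1: nums[1]=15 > 14 → no swap
j=2: nums[2]=7 ≤ 14 → i=1, swap nums[1],nums[2] → [10,7,15,3,17,13,8,19,16,6,12,9,14]
j=3: nums[3]=3 ≤ 14 → i=2, swap nums[2],nums[3] → [10,7,3,15,17,13,8,19,16,6,12,9,14]
j=4: nums[4]=17 > 14 → no swap
j=5: nums[5]=13 ≤ 14 → i=3, swap nums[3],nums[5] → [10,7,3,13,17,15,8,19,16,6,12,9,14]
j=6: nums[6]=8 ≤ 14 → i=4, swap nums[4],nums[6] → [10,7,3,13,8,15,17,19,16,6,12,9,14]
j=7: nums[7]=19 > 14 → no swap
j=8: nums[8]=16 > 14 → no swap
j=9: nums[9]=6 ≤ 14 → i=5, swap nums[5],nums[9] → [10,7,3,13,8,6,17,19,16,15,12,9,14]
j=10: nums[10]=12 ≤ 14 → i=6, swap nums[6],nums[10] → [10,7,3,13,8,6,12,19,16,15,17,9,14]
j=11: nums[11]=9 ≤ 14 → i=7, swap nums[7],nums[11] → [10,7,3,13,8,6,12,9,16,15,17,19,14]
final swap nums[8],nums[12] → [10,7,3,13,8,6,12,9,14,15,17,19,16]; return 8
p = 8; k-1 = 5 < 8 ⇒ left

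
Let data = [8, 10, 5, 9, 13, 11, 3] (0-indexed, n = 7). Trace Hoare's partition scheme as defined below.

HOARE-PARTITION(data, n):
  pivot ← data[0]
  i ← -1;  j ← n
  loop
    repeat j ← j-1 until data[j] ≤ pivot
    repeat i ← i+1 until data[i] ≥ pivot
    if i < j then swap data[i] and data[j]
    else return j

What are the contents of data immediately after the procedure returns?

pivot=8
j stops at 6 (3), i stops at 0 (8); swap ⇒ [3, 10, 5, 9, 13, 11, 8]
j stops at 2 (5), i stops at 1 (10); swap ⇒ [3, 5, 10, 9, 13, 11, 8]
j stops at 1, i stops at 2; i≥j ⇒ return 1. data=[3, 5, 10, 9, 13, 11, 8]

[3, 5, 10, 9, 13, 11, 8]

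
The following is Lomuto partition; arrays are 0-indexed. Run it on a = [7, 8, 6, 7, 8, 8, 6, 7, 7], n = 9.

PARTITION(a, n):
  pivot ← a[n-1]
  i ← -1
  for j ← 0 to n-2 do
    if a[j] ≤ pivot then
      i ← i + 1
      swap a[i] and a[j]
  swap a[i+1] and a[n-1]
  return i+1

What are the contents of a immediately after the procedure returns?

pivot = a[8] = 7; i = -1
j=0: a[0]=7 ≤ 7 → i=0, swap a[0],a[0] (no change) → [7, 8, 6, 7, 8, 8, 6, 7, 7]
j=1: a[1]=8 > 7 → no swap
j=2: a[2]=6 ≤ 7 → i=1, swap a[1],a[2] → [7, 6, 8, 7, 8, 8, 6, 7, 7]
j=3: a[3]=7 ≤ 7 → i=2, swap a[2],a[3] → [7, 6, 7, 8, 8, 8, 6, 7, 7]
j=4: a[4]=8 > 7 → no swap
j=5: a[5]=8 > 7 → no swap
j=6: a[6]=6 ≤ 7 → i=3, swap a[3],a[6] → [7, 6, 7, 6, 8, 8, 8, 7, 7]
j=7: a[7]=7 ≤ 7 → i=4, swap a[4],a[7] → [7, 6, 7, 6, 7, 8, 8, 8, 7]
final swap a[5],a[8] → [7, 6, 7, 6, 7, 7, 8, 8, 8]; return 5

[7, 6, 7, 6, 7, 7, 8, 8, 8]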